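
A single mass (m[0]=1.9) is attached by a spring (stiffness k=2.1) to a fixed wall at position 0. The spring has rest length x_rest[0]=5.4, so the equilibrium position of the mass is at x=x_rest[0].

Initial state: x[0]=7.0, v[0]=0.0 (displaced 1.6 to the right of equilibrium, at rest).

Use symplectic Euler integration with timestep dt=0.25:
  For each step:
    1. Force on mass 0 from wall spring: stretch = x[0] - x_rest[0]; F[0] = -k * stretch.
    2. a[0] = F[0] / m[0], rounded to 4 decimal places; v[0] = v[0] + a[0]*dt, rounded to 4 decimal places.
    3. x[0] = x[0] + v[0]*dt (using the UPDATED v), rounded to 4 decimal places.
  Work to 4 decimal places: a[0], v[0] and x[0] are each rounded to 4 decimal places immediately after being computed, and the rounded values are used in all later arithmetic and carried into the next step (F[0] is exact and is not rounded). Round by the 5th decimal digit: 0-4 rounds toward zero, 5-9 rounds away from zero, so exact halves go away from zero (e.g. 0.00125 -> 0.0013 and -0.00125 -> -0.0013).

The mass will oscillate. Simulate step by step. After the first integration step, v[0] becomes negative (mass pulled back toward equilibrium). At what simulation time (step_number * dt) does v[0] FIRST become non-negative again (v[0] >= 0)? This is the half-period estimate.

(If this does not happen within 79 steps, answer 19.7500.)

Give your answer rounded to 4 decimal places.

Step 0: x=[7.0000] v=[0.0000]
Step 1: x=[6.8895] v=[-0.4421]
Step 2: x=[6.6761] v=[-0.8537]
Step 3: x=[6.3745] v=[-1.2063]
Step 4: x=[6.0056] v=[-1.4756]
Step 5: x=[5.5949] v=[-1.6429]
Step 6: x=[5.1707] v=[-1.6968]
Step 7: x=[4.7623] v=[-1.6335]
Step 8: x=[4.3980] v=[-1.4573]
Step 9: x=[4.1029] v=[-1.1804]
Step 10: x=[3.8974] v=[-0.8220]
Step 11: x=[3.7957] v=[-0.4068]
Step 12: x=[3.8048] v=[0.0365]
First v>=0 after going negative at step 12, time=3.0000

Answer: 3.0000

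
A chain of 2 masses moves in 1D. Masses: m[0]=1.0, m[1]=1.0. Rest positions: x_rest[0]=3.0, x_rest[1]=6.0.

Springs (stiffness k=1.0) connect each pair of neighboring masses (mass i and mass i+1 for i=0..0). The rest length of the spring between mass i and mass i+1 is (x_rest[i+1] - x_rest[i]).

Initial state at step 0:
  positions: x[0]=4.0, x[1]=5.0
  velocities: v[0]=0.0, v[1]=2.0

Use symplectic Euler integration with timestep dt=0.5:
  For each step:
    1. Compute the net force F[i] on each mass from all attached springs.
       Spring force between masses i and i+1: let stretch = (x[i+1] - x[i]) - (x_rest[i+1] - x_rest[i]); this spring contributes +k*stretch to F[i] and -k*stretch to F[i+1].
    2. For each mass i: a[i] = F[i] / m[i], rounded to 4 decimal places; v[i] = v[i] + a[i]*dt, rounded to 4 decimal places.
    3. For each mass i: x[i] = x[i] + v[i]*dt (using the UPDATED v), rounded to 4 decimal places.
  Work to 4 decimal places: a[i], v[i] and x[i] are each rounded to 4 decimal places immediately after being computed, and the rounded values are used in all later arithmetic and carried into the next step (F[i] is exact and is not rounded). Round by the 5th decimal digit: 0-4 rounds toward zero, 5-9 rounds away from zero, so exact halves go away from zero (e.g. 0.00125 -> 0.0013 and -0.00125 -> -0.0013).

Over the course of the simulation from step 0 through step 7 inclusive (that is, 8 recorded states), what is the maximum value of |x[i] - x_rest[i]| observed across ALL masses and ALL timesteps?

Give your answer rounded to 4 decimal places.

Step 0: x=[4.0000 5.0000] v=[0.0000 2.0000]
Step 1: x=[3.5000 6.5000] v=[-1.0000 3.0000]
Step 2: x=[3.0000 8.0000] v=[-1.0000 3.0000]
Step 3: x=[3.0000 9.0000] v=[0.0000 2.0000]
Step 4: x=[3.7500 9.2500] v=[1.5000 0.5000]
Step 5: x=[5.1250 8.8750] v=[2.7500 -0.7500]
Step 6: x=[6.6875 8.3125] v=[3.1250 -1.1250]
Step 7: x=[7.9063 8.0938] v=[2.4375 -0.4375]
Max displacement = 4.9063

Answer: 4.9063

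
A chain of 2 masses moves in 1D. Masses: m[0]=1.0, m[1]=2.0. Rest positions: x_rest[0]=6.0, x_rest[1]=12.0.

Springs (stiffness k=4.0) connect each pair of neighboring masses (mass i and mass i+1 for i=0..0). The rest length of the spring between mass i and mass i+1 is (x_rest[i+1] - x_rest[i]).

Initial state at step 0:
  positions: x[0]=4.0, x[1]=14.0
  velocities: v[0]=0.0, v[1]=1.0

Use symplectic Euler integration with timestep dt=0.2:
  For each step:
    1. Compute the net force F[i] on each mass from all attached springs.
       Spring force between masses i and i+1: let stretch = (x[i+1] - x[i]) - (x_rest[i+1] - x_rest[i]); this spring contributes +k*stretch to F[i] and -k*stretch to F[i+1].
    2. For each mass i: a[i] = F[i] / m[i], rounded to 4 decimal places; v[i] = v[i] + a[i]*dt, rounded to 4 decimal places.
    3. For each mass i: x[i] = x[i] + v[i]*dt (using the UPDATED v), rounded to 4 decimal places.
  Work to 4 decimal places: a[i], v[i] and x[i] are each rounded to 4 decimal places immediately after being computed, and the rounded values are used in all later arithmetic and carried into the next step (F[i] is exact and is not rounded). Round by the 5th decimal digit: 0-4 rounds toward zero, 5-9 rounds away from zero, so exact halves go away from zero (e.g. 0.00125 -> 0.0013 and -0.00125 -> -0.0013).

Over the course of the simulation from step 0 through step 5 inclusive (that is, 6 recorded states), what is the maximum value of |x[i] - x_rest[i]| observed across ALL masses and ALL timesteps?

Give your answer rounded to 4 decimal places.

Step 0: x=[4.0000 14.0000] v=[0.0000 1.0000]
Step 1: x=[4.6400 13.8800] v=[3.2000 -0.6000]
Step 2: x=[5.7984 13.5008] v=[5.7920 -1.8960]
Step 3: x=[7.2292 12.9854] v=[7.1539 -2.5770]
Step 4: x=[8.6210 12.4895] v=[6.9589 -2.4795]
Step 5: x=[9.6717 12.1641] v=[5.2537 -1.6269]
Max displacement = 3.6717

Answer: 3.6717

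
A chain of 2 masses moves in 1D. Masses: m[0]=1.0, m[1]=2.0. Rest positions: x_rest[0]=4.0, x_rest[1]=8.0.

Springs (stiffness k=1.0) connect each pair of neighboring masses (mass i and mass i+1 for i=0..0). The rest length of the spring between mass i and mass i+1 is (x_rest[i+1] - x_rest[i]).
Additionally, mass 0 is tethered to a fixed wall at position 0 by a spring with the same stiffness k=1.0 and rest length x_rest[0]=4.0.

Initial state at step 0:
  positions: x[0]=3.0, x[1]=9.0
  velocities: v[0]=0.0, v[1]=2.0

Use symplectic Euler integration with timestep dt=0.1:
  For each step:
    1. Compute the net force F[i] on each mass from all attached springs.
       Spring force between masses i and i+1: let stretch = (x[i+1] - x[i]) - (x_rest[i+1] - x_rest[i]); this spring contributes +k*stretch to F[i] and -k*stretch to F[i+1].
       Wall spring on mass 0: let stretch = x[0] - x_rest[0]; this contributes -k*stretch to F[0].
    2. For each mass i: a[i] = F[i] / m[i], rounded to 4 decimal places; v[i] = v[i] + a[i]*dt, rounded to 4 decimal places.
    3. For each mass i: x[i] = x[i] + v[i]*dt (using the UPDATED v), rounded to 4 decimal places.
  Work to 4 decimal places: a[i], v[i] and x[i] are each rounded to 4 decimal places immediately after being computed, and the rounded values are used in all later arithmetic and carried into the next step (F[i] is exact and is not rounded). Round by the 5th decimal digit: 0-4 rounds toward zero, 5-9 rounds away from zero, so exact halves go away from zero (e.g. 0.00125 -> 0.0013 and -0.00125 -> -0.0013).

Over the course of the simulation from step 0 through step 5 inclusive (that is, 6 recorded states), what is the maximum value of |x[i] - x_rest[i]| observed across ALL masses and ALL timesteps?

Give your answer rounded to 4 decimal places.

Step 0: x=[3.0000 9.0000] v=[0.0000 2.0000]
Step 1: x=[3.0300 9.1900] v=[0.3000 1.9000]
Step 2: x=[3.0913 9.3692] v=[0.6130 1.7920]
Step 3: x=[3.1845 9.5370] v=[0.9317 1.6781]
Step 4: x=[3.3094 9.6931] v=[1.2485 1.5605]
Step 5: x=[3.4650 9.8372] v=[1.5559 1.4413]
Max displacement = 1.8372

Answer: 1.8372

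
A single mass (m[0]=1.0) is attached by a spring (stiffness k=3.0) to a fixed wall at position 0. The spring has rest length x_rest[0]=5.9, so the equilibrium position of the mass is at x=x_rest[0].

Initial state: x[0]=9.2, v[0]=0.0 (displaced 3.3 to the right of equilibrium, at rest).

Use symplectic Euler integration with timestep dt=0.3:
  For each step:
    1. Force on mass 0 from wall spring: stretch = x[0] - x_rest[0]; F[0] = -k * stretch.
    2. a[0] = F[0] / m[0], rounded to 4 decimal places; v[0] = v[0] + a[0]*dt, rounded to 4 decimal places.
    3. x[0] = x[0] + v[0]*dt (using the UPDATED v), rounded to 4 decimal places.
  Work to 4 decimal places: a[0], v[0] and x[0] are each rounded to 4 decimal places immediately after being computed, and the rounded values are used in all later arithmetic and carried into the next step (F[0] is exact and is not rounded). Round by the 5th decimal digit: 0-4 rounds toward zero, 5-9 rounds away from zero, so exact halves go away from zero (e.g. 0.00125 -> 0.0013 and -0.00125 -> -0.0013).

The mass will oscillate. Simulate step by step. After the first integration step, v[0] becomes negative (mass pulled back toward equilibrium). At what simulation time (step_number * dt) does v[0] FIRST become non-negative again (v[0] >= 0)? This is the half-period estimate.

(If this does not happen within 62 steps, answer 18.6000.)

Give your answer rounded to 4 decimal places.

Step 0: x=[9.2000] v=[0.0000]
Step 1: x=[8.3090] v=[-2.9700]
Step 2: x=[6.7676] v=[-5.1381]
Step 3: x=[4.9919] v=[-5.9189]
Step 4: x=[3.4614] v=[-5.1016]
Step 5: x=[2.5893] v=[-2.9069]
Step 6: x=[2.6111] v=[0.0727]
First v>=0 after going negative at step 6, time=1.8000

Answer: 1.8000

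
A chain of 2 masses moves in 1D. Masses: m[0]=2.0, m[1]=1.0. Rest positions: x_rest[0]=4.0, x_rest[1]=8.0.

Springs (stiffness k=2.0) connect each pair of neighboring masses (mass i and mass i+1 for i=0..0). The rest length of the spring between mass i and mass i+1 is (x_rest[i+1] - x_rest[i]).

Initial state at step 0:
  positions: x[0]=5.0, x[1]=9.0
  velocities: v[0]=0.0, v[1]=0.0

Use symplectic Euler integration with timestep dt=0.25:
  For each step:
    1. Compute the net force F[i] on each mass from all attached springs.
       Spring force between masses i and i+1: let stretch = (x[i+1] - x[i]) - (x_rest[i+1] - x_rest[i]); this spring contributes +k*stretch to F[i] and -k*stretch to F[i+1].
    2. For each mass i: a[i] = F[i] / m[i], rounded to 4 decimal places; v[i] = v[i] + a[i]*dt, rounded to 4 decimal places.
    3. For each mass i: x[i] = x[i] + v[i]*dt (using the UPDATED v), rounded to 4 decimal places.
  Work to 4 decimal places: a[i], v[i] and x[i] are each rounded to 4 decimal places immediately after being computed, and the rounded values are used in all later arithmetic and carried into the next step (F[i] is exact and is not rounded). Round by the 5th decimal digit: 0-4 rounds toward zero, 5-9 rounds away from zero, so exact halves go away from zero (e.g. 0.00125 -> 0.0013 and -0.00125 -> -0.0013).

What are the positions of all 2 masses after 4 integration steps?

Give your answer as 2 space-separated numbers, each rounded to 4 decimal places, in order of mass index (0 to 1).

Step 0: x=[5.0000 9.0000] v=[0.0000 0.0000]
Step 1: x=[5.0000 9.0000] v=[0.0000 0.0000]
Step 2: x=[5.0000 9.0000] v=[0.0000 0.0000]
Step 3: x=[5.0000 9.0000] v=[0.0000 0.0000]
Step 4: x=[5.0000 9.0000] v=[0.0000 0.0000]

Answer: 5.0000 9.0000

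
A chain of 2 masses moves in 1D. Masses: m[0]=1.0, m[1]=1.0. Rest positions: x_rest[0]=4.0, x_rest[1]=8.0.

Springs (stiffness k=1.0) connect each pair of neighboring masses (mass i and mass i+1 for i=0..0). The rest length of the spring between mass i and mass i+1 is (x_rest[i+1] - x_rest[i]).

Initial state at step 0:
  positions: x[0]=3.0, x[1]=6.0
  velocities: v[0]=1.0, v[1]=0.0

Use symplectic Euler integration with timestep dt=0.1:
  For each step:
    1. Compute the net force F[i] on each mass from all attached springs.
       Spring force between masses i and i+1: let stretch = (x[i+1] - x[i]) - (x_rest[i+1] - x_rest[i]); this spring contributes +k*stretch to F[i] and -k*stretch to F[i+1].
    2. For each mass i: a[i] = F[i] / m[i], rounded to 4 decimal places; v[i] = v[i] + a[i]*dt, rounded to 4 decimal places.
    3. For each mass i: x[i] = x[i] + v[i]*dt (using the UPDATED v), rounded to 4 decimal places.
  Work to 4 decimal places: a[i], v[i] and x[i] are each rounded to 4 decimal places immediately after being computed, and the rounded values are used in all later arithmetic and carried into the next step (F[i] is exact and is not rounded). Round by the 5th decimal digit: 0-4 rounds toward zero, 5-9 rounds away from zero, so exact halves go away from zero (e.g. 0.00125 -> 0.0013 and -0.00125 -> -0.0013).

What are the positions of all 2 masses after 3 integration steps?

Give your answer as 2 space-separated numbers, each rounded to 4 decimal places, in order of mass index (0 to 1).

Answer: 3.2370 6.0630

Derivation:
Step 0: x=[3.0000 6.0000] v=[1.0000 0.0000]
Step 1: x=[3.0900 6.0100] v=[0.9000 0.1000]
Step 2: x=[3.1692 6.0308] v=[0.7920 0.2080]
Step 3: x=[3.2370 6.0630] v=[0.6782 0.3218]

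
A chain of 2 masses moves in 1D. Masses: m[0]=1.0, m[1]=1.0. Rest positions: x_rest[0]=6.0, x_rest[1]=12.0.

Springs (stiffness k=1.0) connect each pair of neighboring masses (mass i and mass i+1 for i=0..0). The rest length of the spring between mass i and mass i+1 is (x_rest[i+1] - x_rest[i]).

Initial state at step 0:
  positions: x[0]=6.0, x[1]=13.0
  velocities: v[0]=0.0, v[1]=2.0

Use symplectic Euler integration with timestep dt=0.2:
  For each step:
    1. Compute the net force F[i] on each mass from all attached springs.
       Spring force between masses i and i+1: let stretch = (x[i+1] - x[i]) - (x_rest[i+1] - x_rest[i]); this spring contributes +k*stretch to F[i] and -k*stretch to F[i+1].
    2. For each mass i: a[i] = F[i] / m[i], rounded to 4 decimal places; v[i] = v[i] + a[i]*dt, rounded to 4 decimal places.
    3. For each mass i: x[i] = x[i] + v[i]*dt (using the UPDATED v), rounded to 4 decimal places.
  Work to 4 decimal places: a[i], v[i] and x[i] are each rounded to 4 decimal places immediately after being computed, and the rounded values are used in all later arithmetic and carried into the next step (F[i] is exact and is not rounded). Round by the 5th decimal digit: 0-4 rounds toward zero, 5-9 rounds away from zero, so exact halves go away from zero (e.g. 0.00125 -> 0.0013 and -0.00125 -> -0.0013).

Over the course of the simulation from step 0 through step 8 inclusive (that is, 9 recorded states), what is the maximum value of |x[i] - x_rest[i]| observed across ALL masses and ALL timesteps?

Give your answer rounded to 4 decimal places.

Step 0: x=[6.0000 13.0000] v=[0.0000 2.0000]
Step 1: x=[6.0400 13.3600] v=[0.2000 1.8000]
Step 2: x=[6.1328 13.6672] v=[0.4640 1.5360]
Step 3: x=[6.2870 13.9130] v=[0.7709 1.2291]
Step 4: x=[6.5062 14.0938] v=[1.0961 0.9039]
Step 5: x=[6.7889 14.2111] v=[1.4136 0.5864]
Step 6: x=[7.1285 14.2715] v=[1.6980 0.3020]
Step 7: x=[7.5138 14.2862] v=[1.9266 0.0734]
Step 8: x=[7.9300 14.2700] v=[2.0811 -0.0811]
Max displacement = 2.2862

Answer: 2.2862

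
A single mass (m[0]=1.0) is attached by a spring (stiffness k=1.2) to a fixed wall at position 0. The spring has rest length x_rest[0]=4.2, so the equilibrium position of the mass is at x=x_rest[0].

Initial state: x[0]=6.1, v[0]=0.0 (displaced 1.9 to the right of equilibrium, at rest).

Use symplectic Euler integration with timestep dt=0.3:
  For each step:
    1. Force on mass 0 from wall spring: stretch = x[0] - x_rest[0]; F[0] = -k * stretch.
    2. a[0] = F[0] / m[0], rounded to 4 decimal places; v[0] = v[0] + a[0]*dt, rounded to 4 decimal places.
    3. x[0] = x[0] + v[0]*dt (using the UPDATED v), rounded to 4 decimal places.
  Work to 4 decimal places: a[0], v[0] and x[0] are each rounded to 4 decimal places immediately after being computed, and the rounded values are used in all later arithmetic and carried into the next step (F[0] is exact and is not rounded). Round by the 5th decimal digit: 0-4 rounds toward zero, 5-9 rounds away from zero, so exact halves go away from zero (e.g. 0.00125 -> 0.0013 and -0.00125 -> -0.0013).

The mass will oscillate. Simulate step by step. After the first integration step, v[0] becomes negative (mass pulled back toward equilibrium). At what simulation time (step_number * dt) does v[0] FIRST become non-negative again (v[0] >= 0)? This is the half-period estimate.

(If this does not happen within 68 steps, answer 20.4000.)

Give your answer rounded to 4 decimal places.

Step 0: x=[6.1000] v=[0.0000]
Step 1: x=[5.8948] v=[-0.6840]
Step 2: x=[5.5066] v=[-1.2941]
Step 3: x=[4.9773] v=[-1.7645]
Step 4: x=[4.3640] v=[-2.0443]
Step 5: x=[3.7330] v=[-2.1033]
Step 6: x=[3.1524] v=[-1.9352]
Step 7: x=[2.6850] v=[-1.5581]
Step 8: x=[2.3812] v=[-1.0127]
Step 9: x=[2.2738] v=[-0.3579]
Step 10: x=[2.3745] v=[0.3355]
First v>=0 after going negative at step 10, time=3.0000

Answer: 3.0000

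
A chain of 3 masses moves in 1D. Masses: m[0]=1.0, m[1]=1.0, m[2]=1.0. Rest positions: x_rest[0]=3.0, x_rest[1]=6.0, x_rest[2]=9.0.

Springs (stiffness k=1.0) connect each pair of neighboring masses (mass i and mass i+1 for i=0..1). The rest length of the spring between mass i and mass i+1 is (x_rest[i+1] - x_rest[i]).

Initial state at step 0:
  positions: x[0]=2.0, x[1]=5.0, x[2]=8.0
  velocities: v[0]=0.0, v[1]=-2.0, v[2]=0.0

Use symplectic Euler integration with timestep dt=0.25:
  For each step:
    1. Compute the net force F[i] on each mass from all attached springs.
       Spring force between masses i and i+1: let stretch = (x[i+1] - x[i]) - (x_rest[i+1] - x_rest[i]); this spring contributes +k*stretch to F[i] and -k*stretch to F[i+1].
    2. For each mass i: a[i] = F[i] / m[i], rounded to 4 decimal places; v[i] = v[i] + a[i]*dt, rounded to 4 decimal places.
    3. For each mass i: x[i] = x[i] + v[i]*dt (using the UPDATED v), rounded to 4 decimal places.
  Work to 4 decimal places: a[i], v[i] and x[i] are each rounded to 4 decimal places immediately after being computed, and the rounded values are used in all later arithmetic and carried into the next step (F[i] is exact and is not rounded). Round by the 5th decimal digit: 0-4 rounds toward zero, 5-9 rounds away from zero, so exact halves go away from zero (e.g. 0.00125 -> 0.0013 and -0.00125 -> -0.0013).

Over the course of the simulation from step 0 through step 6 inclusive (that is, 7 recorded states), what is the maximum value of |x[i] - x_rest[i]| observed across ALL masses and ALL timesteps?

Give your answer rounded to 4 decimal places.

Step 0: x=[2.0000 5.0000 8.0000] v=[0.0000 -2.0000 0.0000]
Step 1: x=[2.0000 4.5000 8.0000] v=[0.0000 -2.0000 0.0000]
Step 2: x=[1.9688 4.0625 7.9688] v=[-0.1250 -1.7500 -0.1250]
Step 3: x=[1.8809 3.7383 7.8809] v=[-0.3516 -1.2969 -0.3516]
Step 4: x=[1.7216 3.5569 7.7216] v=[-0.6373 -0.7256 -0.6373]
Step 5: x=[1.4895 3.5211 7.4895] v=[-0.9285 -0.1433 -0.9285]
Step 6: x=[1.1969 3.6063 7.1969] v=[-1.1706 0.3409 -1.1706]
Max displacement = 2.4789

Answer: 2.4789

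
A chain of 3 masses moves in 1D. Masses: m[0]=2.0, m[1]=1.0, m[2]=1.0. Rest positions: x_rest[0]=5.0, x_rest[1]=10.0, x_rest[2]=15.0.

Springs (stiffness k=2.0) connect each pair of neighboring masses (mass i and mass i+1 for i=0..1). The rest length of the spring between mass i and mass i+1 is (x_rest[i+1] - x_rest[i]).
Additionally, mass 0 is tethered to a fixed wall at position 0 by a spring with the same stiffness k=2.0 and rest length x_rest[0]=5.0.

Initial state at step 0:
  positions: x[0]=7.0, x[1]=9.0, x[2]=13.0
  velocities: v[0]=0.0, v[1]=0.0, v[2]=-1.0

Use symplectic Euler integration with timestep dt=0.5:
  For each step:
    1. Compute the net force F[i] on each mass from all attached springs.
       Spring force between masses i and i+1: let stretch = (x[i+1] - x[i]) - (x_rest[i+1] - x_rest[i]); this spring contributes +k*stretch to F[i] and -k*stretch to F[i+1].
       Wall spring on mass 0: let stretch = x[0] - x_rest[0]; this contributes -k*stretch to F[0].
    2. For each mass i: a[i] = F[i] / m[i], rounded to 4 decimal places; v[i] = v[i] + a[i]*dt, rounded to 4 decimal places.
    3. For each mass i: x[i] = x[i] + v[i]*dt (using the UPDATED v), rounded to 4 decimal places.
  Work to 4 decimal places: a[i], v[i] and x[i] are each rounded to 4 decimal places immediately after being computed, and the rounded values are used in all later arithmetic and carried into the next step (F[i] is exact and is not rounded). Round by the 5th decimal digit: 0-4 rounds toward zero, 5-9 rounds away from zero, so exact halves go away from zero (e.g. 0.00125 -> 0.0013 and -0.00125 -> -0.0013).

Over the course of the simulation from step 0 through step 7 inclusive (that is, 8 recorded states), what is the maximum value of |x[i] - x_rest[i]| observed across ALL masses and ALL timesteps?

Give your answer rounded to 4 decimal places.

Step 0: x=[7.0000 9.0000 13.0000] v=[0.0000 0.0000 -1.0000]
Step 1: x=[5.7500 10.0000 13.0000] v=[-2.5000 2.0000 0.0000]
Step 2: x=[4.1250 10.3750 14.0000] v=[-3.2500 0.7500 2.0000]
Step 3: x=[3.0313 9.4375 15.6875] v=[-2.1875 -1.8750 3.3750]
Step 4: x=[2.7813 8.4219 16.7500] v=[-0.5001 -2.0312 2.1250]
Step 5: x=[3.2461 8.7501 16.1485] v=[0.9296 0.6563 -1.2031]
Step 6: x=[4.2754 10.0255 14.3478] v=[2.0586 2.5507 -3.6015]
Step 7: x=[5.6734 10.5870 12.8859] v=[2.7960 1.1229 -2.9238]
Max displacement = 2.2187

Answer: 2.2187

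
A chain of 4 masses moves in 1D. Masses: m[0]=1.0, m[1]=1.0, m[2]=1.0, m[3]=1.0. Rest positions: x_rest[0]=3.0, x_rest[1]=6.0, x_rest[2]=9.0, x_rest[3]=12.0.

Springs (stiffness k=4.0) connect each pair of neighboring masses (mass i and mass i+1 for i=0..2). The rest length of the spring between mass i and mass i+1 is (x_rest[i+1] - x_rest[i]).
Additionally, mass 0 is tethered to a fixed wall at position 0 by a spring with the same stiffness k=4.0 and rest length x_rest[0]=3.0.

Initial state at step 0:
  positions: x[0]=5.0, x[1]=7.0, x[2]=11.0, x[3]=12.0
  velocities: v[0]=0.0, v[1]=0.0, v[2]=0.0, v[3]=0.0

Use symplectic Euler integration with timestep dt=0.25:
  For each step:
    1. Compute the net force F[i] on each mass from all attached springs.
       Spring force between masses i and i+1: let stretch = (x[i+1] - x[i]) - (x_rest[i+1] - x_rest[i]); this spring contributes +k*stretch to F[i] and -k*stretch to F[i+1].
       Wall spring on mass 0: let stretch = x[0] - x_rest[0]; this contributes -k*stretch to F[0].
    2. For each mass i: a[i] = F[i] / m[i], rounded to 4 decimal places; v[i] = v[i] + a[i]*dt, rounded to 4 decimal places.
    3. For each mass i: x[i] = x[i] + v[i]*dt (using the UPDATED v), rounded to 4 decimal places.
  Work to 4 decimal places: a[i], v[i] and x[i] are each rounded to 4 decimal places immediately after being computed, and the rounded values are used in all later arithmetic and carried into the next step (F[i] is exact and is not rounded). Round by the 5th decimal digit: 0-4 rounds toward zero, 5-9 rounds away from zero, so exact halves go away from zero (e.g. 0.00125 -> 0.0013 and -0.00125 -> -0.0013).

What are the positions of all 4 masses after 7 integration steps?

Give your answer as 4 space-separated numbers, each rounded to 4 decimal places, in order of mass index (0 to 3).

Answer: 2.5794 4.9258 9.7902 12.9744

Derivation:
Step 0: x=[5.0000 7.0000 11.0000 12.0000] v=[0.0000 0.0000 0.0000 0.0000]
Step 1: x=[4.2500 7.5000 10.2500 12.5000] v=[-3.0000 2.0000 -3.0000 2.0000]
Step 2: x=[3.2500 7.8750 9.3750 13.1875] v=[-4.0000 1.5000 -3.5000 2.7500]
Step 3: x=[2.5938 7.4688 9.0781 13.6719] v=[-2.6250 -1.6250 -1.1875 1.9375]
Step 4: x=[2.5079 6.2461 9.5274 13.7578] v=[-0.3438 -4.8907 1.7970 0.3437]
Step 5: x=[2.7295 4.9092 10.2139 13.5361] v=[0.8865 -5.3476 2.7461 -0.8867]
Step 6: x=[2.8137 4.3536 10.4048 13.2339] v=[0.3367 -2.2226 0.7636 -1.2089]
Step 7: x=[2.5794 4.9258 9.7902 12.9744] v=[-0.9371 2.2887 -2.4585 -1.0380]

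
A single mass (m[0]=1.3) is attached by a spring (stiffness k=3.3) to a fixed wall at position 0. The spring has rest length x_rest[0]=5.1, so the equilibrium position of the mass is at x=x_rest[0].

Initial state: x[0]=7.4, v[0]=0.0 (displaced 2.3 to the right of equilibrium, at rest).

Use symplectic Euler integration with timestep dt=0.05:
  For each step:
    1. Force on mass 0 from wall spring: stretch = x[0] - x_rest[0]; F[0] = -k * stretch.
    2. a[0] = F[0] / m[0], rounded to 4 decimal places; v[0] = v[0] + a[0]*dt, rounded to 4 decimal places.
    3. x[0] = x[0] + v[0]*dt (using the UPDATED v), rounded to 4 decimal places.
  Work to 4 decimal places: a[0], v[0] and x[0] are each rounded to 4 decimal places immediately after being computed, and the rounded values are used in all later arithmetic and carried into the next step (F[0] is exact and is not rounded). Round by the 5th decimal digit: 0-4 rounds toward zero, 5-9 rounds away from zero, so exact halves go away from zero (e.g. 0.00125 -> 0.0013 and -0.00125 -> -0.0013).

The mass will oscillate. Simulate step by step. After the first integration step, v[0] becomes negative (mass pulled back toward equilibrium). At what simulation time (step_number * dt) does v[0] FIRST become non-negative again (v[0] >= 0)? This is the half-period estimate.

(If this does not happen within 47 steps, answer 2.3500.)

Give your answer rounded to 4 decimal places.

Answer: 2.0000

Derivation:
Step 0: x=[7.4000] v=[0.0000]
Step 1: x=[7.3854] v=[-0.2919]
Step 2: x=[7.3563] v=[-0.5820]
Step 3: x=[7.3129] v=[-0.8684]
Step 4: x=[7.2554] v=[-1.1493]
Step 5: x=[7.1843] v=[-1.4229]
Step 6: x=[7.0999] v=[-1.6874]
Step 7: x=[7.0028] v=[-1.9412]
Step 8: x=[6.8937] v=[-2.1827]
Step 9: x=[6.7732] v=[-2.4104]
Step 10: x=[6.6421] v=[-2.6228]
Step 11: x=[6.5012] v=[-2.8185]
Step 12: x=[6.3514] v=[-2.9963]
Step 13: x=[6.1936] v=[-3.1551]
Step 14: x=[6.0289] v=[-3.2939]
Step 15: x=[5.8583] v=[-3.4118]
Step 16: x=[5.6829] v=[-3.5080]
Step 17: x=[5.5038] v=[-3.5820]
Step 18: x=[5.3221] v=[-3.6333]
Step 19: x=[5.1390] v=[-3.6615]
Step 20: x=[4.9557] v=[-3.6665]
Step 21: x=[4.7733] v=[-3.6482]
Step 22: x=[4.5930] v=[-3.6067]
Step 23: x=[4.4159] v=[-3.5424]
Step 24: x=[4.2431] v=[-3.4556]
Step 25: x=[4.0758] v=[-3.3468]
Step 26: x=[3.9150] v=[-3.2168]
Step 27: x=[3.7617] v=[-3.0664]
Step 28: x=[3.6169] v=[-2.8965]
Step 29: x=[3.4815] v=[-2.7083]
Step 30: x=[3.3564] v=[-2.5029]
Step 31: x=[3.2423] v=[-2.2816]
Step 32: x=[3.1400] v=[-2.0458]
Step 33: x=[3.0502] v=[-1.7970]
Step 34: x=[2.9734] v=[-1.5368]
Step 35: x=[2.9101] v=[-1.2669]
Step 36: x=[2.8607] v=[-0.9890]
Step 37: x=[2.8255] v=[-0.7048]
Step 38: x=[2.8047] v=[-0.4161]
Step 39: x=[2.7985] v=[-0.1248]
Step 40: x=[2.8069] v=[0.1673]
First v>=0 after going negative at step 40, time=2.0000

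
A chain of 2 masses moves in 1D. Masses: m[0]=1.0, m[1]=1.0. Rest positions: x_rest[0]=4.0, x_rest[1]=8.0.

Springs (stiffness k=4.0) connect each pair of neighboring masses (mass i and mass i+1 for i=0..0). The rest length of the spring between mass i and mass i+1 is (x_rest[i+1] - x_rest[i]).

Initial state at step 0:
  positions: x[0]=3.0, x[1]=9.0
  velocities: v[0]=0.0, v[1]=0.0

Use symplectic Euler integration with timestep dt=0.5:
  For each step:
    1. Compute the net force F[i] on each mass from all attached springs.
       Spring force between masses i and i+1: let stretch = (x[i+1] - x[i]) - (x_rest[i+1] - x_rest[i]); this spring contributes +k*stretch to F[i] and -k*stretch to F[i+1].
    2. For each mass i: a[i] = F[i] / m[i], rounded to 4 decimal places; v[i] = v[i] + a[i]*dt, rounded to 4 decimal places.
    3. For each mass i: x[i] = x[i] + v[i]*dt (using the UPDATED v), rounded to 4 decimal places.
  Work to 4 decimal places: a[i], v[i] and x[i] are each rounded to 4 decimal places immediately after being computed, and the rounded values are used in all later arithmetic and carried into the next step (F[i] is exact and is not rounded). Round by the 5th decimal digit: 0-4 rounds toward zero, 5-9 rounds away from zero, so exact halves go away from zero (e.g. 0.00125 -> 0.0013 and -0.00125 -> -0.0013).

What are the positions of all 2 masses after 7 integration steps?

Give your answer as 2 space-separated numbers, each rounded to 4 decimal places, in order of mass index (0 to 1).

Step 0: x=[3.0000 9.0000] v=[0.0000 0.0000]
Step 1: x=[5.0000 7.0000] v=[4.0000 -4.0000]
Step 2: x=[5.0000 7.0000] v=[0.0000 0.0000]
Step 3: x=[3.0000 9.0000] v=[-4.0000 4.0000]
Step 4: x=[3.0000 9.0000] v=[0.0000 0.0000]
Step 5: x=[5.0000 7.0000] v=[4.0000 -4.0000]
Step 6: x=[5.0000 7.0000] v=[0.0000 0.0000]
Step 7: x=[3.0000 9.0000] v=[-4.0000 4.0000]

Answer: 3.0000 9.0000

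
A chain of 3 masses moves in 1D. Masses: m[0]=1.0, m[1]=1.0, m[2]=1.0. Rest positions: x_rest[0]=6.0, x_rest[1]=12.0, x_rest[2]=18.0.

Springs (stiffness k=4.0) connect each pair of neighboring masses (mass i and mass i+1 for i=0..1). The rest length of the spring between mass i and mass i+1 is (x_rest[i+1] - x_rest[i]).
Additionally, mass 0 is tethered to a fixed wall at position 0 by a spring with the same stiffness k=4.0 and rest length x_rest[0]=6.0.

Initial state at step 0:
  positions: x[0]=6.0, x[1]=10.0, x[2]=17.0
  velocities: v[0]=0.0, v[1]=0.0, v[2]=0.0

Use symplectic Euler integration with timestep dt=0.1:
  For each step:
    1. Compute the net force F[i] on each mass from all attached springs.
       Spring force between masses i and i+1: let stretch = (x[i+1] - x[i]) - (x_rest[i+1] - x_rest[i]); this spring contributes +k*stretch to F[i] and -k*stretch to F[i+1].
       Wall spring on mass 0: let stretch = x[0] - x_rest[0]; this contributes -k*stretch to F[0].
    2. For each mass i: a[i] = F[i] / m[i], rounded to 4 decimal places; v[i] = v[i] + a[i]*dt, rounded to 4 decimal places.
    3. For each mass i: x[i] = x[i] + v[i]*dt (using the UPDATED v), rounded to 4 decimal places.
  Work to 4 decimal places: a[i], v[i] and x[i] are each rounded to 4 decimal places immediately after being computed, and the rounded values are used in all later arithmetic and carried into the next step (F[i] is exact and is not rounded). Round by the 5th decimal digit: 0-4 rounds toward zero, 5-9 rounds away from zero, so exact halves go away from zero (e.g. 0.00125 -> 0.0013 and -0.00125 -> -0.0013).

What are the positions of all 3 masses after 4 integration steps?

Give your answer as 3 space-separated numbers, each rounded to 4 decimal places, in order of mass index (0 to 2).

Answer: 5.3579 10.9968 16.6903

Derivation:
Step 0: x=[6.0000 10.0000 17.0000] v=[0.0000 0.0000 0.0000]
Step 1: x=[5.9200 10.1200 16.9600] v=[-0.8000 1.2000 -0.4000]
Step 2: x=[5.7712 10.3456 16.8864] v=[-1.4880 2.2560 -0.7360]
Step 3: x=[5.5745 10.6499 16.7912] v=[-1.9667 3.0426 -0.9523]
Step 4: x=[5.3579 10.9968 16.6903] v=[-2.1663 3.4690 -1.0088]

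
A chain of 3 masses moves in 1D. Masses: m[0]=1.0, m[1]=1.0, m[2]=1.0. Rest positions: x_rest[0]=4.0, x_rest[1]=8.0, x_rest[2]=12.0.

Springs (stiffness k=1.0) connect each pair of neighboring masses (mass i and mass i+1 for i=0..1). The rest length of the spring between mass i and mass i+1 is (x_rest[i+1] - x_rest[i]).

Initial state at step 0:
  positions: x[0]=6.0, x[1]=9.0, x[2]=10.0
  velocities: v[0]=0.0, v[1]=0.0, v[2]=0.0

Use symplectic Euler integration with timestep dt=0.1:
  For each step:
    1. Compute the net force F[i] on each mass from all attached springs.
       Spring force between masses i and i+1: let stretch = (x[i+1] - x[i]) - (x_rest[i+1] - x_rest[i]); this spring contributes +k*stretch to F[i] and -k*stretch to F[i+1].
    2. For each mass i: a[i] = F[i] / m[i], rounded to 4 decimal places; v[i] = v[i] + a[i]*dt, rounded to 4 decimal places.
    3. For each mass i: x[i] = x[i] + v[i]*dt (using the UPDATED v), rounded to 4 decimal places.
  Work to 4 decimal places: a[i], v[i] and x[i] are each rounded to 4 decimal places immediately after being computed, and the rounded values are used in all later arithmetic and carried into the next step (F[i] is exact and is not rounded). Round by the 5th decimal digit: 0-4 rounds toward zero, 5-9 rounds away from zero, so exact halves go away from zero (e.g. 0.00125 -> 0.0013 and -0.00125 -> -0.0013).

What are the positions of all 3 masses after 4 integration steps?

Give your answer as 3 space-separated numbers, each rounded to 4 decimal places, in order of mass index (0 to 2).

Step 0: x=[6.0000 9.0000 10.0000] v=[0.0000 0.0000 0.0000]
Step 1: x=[5.9900 8.9800 10.0300] v=[-0.1000 -0.2000 0.3000]
Step 2: x=[5.9699 8.9406 10.0895] v=[-0.2010 -0.3940 0.5950]
Step 3: x=[5.9395 8.8830 10.1775] v=[-0.3039 -0.5762 0.8801]
Step 4: x=[5.8985 8.8089 10.2926] v=[-0.4096 -0.7411 1.1507]

Answer: 5.8985 8.8089 10.2926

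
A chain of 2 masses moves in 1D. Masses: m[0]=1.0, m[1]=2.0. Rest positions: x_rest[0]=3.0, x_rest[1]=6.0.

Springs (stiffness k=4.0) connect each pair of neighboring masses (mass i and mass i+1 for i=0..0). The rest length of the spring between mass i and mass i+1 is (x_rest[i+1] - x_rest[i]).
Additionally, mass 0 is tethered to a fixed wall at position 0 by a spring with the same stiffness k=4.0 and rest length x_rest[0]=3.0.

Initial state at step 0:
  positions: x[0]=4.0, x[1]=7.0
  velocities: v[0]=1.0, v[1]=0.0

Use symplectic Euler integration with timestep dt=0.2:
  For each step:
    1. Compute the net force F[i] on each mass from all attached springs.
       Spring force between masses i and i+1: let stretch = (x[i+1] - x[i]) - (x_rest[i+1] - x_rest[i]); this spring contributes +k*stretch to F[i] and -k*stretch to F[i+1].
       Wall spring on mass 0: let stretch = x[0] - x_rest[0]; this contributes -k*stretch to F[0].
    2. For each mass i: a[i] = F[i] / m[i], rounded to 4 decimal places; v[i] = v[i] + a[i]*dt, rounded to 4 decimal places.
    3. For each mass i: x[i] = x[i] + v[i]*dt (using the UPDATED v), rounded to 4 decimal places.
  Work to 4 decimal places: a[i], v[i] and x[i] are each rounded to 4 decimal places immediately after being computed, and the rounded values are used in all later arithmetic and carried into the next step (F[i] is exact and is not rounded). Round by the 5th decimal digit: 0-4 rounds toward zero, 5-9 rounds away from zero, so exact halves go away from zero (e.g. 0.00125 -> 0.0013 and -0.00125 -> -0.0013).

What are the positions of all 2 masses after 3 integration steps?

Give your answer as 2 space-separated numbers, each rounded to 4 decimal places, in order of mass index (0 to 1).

Answer: 3.6446 6.9987

Derivation:
Step 0: x=[4.0000 7.0000] v=[1.0000 0.0000]
Step 1: x=[4.0400 7.0000] v=[0.2000 0.0000]
Step 2: x=[3.9072 7.0032] v=[-0.6640 0.0160]
Step 3: x=[3.6446 6.9987] v=[-1.3130 -0.0224]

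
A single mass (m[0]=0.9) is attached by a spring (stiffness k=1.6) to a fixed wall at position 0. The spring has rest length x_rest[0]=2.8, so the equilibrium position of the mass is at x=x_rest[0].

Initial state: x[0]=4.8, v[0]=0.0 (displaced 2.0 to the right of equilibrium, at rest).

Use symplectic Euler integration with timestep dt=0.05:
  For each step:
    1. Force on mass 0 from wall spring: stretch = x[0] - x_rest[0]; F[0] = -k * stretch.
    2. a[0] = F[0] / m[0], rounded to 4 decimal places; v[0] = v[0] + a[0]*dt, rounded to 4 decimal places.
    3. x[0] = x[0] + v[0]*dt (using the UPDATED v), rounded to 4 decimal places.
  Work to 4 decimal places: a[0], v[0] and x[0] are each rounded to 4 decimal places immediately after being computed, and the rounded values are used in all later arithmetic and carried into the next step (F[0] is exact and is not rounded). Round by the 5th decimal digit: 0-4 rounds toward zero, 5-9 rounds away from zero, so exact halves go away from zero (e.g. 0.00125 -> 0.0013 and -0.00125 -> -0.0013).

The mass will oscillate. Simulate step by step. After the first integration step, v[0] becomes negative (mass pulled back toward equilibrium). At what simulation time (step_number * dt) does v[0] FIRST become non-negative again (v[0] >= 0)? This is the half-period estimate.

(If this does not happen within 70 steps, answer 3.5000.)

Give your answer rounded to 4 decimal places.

Step 0: x=[4.8000] v=[0.0000]
Step 1: x=[4.7911] v=[-0.1778]
Step 2: x=[4.7734] v=[-0.3548]
Step 3: x=[4.7469] v=[-0.5302]
Step 4: x=[4.7117] v=[-0.7033]
Step 5: x=[4.6680] v=[-0.8732]
Step 6: x=[4.6160] v=[-1.0392]
Step 7: x=[4.5560] v=[-1.2006]
Step 8: x=[4.4882] v=[-1.3567]
Step 9: x=[4.4129] v=[-1.5068]
Step 10: x=[4.3304] v=[-1.6502]
Step 11: x=[4.2411] v=[-1.7862]
Step 12: x=[4.1454] v=[-1.9143]
Step 13: x=[4.0437] v=[-2.0339]
Step 14: x=[3.9365] v=[-2.1445]
Step 15: x=[3.8242] v=[-2.2455]
Step 16: x=[3.7074] v=[-2.3365]
Step 17: x=[3.5865] v=[-2.4172]
Step 18: x=[3.4621] v=[-2.4871]
Step 19: x=[3.3348] v=[-2.5460]
Step 20: x=[3.2051] v=[-2.5935]
Step 21: x=[3.0736] v=[-2.6295]
Step 22: x=[2.9409] v=[-2.6538]
Step 23: x=[2.8076] v=[-2.6663]
Step 24: x=[2.6743] v=[-2.6670]
Step 25: x=[2.5415] v=[-2.6558]
Step 26: x=[2.4099] v=[-2.6328]
Step 27: x=[2.2800] v=[-2.5981]
Step 28: x=[2.1524] v=[-2.5519]
Step 29: x=[2.0277] v=[-2.4943]
Step 30: x=[1.9064] v=[-2.4257]
Step 31: x=[1.7891] v=[-2.3463]
Step 32: x=[1.6763] v=[-2.2564]
Step 33: x=[1.5685] v=[-2.1565]
Step 34: x=[1.4662] v=[-2.0470]
Step 35: x=[1.3698] v=[-1.9284]
Step 36: x=[1.2797] v=[-1.8013]
Step 37: x=[1.1964] v=[-1.6662]
Step 38: x=[1.1202] v=[-1.5237]
Step 39: x=[1.0515] v=[-1.3744]
Step 40: x=[0.9906] v=[-1.2190]
Step 41: x=[0.9377] v=[-1.0582]
Step 42: x=[0.8931] v=[-0.8927]
Step 43: x=[0.8569] v=[-0.7232]
Step 44: x=[0.8294] v=[-0.5505]
Step 45: x=[0.8106] v=[-0.3753]
Step 46: x=[0.8007] v=[-0.1985]
Step 47: x=[0.7997] v=[-0.0208]
Step 48: x=[0.8076] v=[0.1570]
First v>=0 after going negative at step 48, time=2.4000

Answer: 2.4000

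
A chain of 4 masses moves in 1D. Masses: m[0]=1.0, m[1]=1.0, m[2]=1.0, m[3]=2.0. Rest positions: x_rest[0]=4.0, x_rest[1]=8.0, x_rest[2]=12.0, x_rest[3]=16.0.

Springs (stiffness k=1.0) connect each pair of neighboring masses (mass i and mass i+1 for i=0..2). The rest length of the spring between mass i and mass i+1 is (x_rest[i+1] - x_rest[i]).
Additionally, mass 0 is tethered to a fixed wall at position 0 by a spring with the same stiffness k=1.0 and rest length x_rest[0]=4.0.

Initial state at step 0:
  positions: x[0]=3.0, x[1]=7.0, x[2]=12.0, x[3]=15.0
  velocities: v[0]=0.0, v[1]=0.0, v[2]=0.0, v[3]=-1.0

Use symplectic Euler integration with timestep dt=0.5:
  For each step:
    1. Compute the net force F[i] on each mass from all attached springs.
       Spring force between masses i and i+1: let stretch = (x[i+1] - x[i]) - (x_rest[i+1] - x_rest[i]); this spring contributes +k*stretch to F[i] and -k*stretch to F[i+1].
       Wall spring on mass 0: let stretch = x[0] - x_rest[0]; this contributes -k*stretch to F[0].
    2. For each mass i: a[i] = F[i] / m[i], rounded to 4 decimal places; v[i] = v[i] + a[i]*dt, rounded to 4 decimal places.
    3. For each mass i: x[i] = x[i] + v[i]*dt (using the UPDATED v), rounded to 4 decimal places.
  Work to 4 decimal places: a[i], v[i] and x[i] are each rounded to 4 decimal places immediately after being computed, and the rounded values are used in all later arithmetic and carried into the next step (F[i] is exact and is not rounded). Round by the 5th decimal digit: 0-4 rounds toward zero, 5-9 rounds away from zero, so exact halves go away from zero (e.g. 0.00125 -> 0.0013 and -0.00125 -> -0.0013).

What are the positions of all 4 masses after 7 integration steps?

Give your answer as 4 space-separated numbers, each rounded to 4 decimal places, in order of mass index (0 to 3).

Answer: 3.2419 6.7297 10.7234 13.4023

Derivation:
Step 0: x=[3.0000 7.0000 12.0000 15.0000] v=[0.0000 0.0000 0.0000 -1.0000]
Step 1: x=[3.2500 7.2500 11.5000 14.6250] v=[0.5000 0.5000 -1.0000 -0.7500]
Step 2: x=[3.6875 7.5625 10.7188 14.3594] v=[0.8750 0.6250 -1.5625 -0.5313]
Step 3: x=[4.1719 7.6954 10.0586 14.1387] v=[0.9688 0.2657 -1.3204 -0.4415]
Step 4: x=[4.4942 7.5382 9.8276 13.9079] v=[0.6446 -0.3145 -0.4620 -0.4616]
Step 5: x=[4.4540 7.1923 10.0444 13.6671] v=[-0.0805 -0.6918 0.4335 -0.4817]
Step 6: x=[3.9848 6.8749 10.4538 13.4734] v=[-0.9384 -0.6349 0.8188 -0.3874]
Step 7: x=[3.2419 6.7297 10.7234 13.4023] v=[-1.4858 -0.2905 0.5392 -0.1423]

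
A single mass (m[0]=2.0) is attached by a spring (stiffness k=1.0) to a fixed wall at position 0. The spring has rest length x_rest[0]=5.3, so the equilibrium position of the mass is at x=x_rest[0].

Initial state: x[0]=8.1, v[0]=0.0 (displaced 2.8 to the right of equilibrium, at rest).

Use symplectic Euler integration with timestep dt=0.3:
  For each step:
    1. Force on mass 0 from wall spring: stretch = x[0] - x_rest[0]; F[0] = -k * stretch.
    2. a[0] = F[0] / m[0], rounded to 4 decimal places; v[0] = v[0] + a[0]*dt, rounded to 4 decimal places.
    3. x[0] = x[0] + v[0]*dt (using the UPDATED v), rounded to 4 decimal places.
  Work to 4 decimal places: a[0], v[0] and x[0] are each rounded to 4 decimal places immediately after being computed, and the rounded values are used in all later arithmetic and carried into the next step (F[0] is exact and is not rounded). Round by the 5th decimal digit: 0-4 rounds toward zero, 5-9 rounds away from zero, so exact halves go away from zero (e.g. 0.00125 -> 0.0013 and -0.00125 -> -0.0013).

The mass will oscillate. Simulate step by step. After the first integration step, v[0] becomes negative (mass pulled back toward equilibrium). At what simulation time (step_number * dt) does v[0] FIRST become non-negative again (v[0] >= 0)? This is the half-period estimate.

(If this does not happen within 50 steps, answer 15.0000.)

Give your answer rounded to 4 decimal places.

Answer: 4.5000

Derivation:
Step 0: x=[8.1000] v=[0.0000]
Step 1: x=[7.9740] v=[-0.4200]
Step 2: x=[7.7277] v=[-0.8211]
Step 3: x=[7.3721] v=[-1.1853]
Step 4: x=[6.9233] v=[-1.4961]
Step 5: x=[6.4014] v=[-1.7396]
Step 6: x=[5.8300] v=[-1.9048]
Step 7: x=[5.2347] v=[-1.9843]
Step 8: x=[4.6424] v=[-1.9745]
Step 9: x=[4.0796] v=[-1.8759]
Step 10: x=[3.5718] v=[-1.6928]
Step 11: x=[3.1417] v=[-1.4336]
Step 12: x=[2.8088] v=[-1.1098]
Step 13: x=[2.5880] v=[-0.7361]
Step 14: x=[2.4892] v=[-0.3293]
Step 15: x=[2.5169] v=[0.0923]
First v>=0 after going negative at step 15, time=4.5000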